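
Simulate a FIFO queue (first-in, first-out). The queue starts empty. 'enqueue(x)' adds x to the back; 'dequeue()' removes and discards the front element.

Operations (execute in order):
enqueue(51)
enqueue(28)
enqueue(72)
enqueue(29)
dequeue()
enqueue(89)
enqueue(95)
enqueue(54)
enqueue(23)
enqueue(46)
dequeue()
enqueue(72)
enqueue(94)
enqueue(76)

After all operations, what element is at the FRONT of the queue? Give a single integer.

enqueue(51): queue = [51]
enqueue(28): queue = [51, 28]
enqueue(72): queue = [51, 28, 72]
enqueue(29): queue = [51, 28, 72, 29]
dequeue(): queue = [28, 72, 29]
enqueue(89): queue = [28, 72, 29, 89]
enqueue(95): queue = [28, 72, 29, 89, 95]
enqueue(54): queue = [28, 72, 29, 89, 95, 54]
enqueue(23): queue = [28, 72, 29, 89, 95, 54, 23]
enqueue(46): queue = [28, 72, 29, 89, 95, 54, 23, 46]
dequeue(): queue = [72, 29, 89, 95, 54, 23, 46]
enqueue(72): queue = [72, 29, 89, 95, 54, 23, 46, 72]
enqueue(94): queue = [72, 29, 89, 95, 54, 23, 46, 72, 94]
enqueue(76): queue = [72, 29, 89, 95, 54, 23, 46, 72, 94, 76]

Answer: 72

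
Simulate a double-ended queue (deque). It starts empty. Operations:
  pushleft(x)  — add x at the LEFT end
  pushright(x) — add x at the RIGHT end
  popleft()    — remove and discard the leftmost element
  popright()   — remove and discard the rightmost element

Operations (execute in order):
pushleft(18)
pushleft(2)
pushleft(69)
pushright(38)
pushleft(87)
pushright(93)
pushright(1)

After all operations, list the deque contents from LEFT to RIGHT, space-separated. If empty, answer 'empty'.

pushleft(18): [18]
pushleft(2): [2, 18]
pushleft(69): [69, 2, 18]
pushright(38): [69, 2, 18, 38]
pushleft(87): [87, 69, 2, 18, 38]
pushright(93): [87, 69, 2, 18, 38, 93]
pushright(1): [87, 69, 2, 18, 38, 93, 1]

Answer: 87 69 2 18 38 93 1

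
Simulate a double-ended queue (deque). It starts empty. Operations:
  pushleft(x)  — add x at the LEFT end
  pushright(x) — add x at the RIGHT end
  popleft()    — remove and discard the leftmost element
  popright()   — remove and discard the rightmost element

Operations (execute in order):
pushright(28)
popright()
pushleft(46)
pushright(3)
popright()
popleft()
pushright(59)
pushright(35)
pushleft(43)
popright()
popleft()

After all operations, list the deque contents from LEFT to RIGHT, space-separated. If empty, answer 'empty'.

pushright(28): [28]
popright(): []
pushleft(46): [46]
pushright(3): [46, 3]
popright(): [46]
popleft(): []
pushright(59): [59]
pushright(35): [59, 35]
pushleft(43): [43, 59, 35]
popright(): [43, 59]
popleft(): [59]

Answer: 59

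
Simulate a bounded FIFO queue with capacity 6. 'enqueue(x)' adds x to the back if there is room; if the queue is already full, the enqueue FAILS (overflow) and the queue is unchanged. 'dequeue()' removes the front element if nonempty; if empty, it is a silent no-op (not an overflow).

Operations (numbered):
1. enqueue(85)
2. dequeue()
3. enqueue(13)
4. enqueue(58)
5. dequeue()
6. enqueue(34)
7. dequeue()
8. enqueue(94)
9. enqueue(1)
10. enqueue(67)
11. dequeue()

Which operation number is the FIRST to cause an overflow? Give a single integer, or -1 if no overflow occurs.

1. enqueue(85): size=1
2. dequeue(): size=0
3. enqueue(13): size=1
4. enqueue(58): size=2
5. dequeue(): size=1
6. enqueue(34): size=2
7. dequeue(): size=1
8. enqueue(94): size=2
9. enqueue(1): size=3
10. enqueue(67): size=4
11. dequeue(): size=3

Answer: -1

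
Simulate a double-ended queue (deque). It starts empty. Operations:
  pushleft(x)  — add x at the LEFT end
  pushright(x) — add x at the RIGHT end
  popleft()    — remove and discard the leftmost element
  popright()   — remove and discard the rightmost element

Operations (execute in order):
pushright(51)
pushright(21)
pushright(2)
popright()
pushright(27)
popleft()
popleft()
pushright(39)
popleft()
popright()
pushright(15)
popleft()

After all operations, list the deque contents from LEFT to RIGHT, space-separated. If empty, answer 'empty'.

pushright(51): [51]
pushright(21): [51, 21]
pushright(2): [51, 21, 2]
popright(): [51, 21]
pushright(27): [51, 21, 27]
popleft(): [21, 27]
popleft(): [27]
pushright(39): [27, 39]
popleft(): [39]
popright(): []
pushright(15): [15]
popleft(): []

Answer: empty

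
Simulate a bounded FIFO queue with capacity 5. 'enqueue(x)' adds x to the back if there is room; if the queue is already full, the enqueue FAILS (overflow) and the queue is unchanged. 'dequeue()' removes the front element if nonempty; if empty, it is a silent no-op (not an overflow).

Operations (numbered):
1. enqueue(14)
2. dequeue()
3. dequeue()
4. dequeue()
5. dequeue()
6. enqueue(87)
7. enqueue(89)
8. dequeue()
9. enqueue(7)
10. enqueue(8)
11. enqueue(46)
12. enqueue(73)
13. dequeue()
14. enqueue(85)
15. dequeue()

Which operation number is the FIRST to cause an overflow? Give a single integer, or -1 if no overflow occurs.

Answer: -1

Derivation:
1. enqueue(14): size=1
2. dequeue(): size=0
3. dequeue(): empty, no-op, size=0
4. dequeue(): empty, no-op, size=0
5. dequeue(): empty, no-op, size=0
6. enqueue(87): size=1
7. enqueue(89): size=2
8. dequeue(): size=1
9. enqueue(7): size=2
10. enqueue(8): size=3
11. enqueue(46): size=4
12. enqueue(73): size=5
13. dequeue(): size=4
14. enqueue(85): size=5
15. dequeue(): size=4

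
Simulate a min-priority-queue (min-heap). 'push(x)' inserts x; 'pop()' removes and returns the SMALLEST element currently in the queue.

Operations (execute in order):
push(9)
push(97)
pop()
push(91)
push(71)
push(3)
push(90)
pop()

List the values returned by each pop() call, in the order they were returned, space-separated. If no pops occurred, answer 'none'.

Answer: 9 3

Derivation:
push(9): heap contents = [9]
push(97): heap contents = [9, 97]
pop() → 9: heap contents = [97]
push(91): heap contents = [91, 97]
push(71): heap contents = [71, 91, 97]
push(3): heap contents = [3, 71, 91, 97]
push(90): heap contents = [3, 71, 90, 91, 97]
pop() → 3: heap contents = [71, 90, 91, 97]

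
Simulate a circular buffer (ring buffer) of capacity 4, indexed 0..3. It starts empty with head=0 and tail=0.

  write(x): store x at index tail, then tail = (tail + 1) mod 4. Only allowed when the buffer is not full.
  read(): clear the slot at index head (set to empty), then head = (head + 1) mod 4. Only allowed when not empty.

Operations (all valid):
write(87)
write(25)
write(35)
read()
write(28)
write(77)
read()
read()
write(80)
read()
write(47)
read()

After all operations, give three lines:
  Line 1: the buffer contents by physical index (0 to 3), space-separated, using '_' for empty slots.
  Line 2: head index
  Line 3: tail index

Answer: _ 80 47 _
1
3

Derivation:
write(87): buf=[87 _ _ _], head=0, tail=1, size=1
write(25): buf=[87 25 _ _], head=0, tail=2, size=2
write(35): buf=[87 25 35 _], head=0, tail=3, size=3
read(): buf=[_ 25 35 _], head=1, tail=3, size=2
write(28): buf=[_ 25 35 28], head=1, tail=0, size=3
write(77): buf=[77 25 35 28], head=1, tail=1, size=4
read(): buf=[77 _ 35 28], head=2, tail=1, size=3
read(): buf=[77 _ _ 28], head=3, tail=1, size=2
write(80): buf=[77 80 _ 28], head=3, tail=2, size=3
read(): buf=[77 80 _ _], head=0, tail=2, size=2
write(47): buf=[77 80 47 _], head=0, tail=3, size=3
read(): buf=[_ 80 47 _], head=1, tail=3, size=2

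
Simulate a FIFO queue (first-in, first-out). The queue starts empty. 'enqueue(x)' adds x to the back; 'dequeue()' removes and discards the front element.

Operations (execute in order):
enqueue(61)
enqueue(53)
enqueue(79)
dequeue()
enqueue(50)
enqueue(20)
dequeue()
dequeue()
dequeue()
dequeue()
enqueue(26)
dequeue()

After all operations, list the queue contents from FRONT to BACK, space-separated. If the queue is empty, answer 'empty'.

Answer: empty

Derivation:
enqueue(61): [61]
enqueue(53): [61, 53]
enqueue(79): [61, 53, 79]
dequeue(): [53, 79]
enqueue(50): [53, 79, 50]
enqueue(20): [53, 79, 50, 20]
dequeue(): [79, 50, 20]
dequeue(): [50, 20]
dequeue(): [20]
dequeue(): []
enqueue(26): [26]
dequeue(): []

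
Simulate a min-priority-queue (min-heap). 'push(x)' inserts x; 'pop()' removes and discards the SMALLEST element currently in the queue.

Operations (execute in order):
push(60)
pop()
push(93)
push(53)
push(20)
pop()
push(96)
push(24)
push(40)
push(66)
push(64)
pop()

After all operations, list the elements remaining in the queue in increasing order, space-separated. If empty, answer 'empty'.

Answer: 40 53 64 66 93 96

Derivation:
push(60): heap contents = [60]
pop() → 60: heap contents = []
push(93): heap contents = [93]
push(53): heap contents = [53, 93]
push(20): heap contents = [20, 53, 93]
pop() → 20: heap contents = [53, 93]
push(96): heap contents = [53, 93, 96]
push(24): heap contents = [24, 53, 93, 96]
push(40): heap contents = [24, 40, 53, 93, 96]
push(66): heap contents = [24, 40, 53, 66, 93, 96]
push(64): heap contents = [24, 40, 53, 64, 66, 93, 96]
pop() → 24: heap contents = [40, 53, 64, 66, 93, 96]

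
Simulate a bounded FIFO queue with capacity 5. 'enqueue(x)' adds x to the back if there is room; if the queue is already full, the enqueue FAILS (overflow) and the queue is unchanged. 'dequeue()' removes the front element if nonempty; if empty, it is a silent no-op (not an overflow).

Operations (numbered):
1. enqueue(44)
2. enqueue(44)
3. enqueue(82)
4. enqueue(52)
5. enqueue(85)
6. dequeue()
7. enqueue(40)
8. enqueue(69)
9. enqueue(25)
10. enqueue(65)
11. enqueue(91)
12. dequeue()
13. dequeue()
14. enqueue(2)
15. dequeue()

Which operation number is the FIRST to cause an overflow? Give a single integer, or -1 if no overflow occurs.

1. enqueue(44): size=1
2. enqueue(44): size=2
3. enqueue(82): size=3
4. enqueue(52): size=4
5. enqueue(85): size=5
6. dequeue(): size=4
7. enqueue(40): size=5
8. enqueue(69): size=5=cap → OVERFLOW (fail)
9. enqueue(25): size=5=cap → OVERFLOW (fail)
10. enqueue(65): size=5=cap → OVERFLOW (fail)
11. enqueue(91): size=5=cap → OVERFLOW (fail)
12. dequeue(): size=4
13. dequeue(): size=3
14. enqueue(2): size=4
15. dequeue(): size=3

Answer: 8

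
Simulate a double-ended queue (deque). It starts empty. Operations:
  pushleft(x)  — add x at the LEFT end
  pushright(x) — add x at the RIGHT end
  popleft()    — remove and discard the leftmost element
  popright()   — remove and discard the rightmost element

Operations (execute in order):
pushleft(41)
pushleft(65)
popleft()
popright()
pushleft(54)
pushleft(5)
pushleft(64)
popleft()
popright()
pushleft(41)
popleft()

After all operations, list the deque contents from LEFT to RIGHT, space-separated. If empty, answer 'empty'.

Answer: 5

Derivation:
pushleft(41): [41]
pushleft(65): [65, 41]
popleft(): [41]
popright(): []
pushleft(54): [54]
pushleft(5): [5, 54]
pushleft(64): [64, 5, 54]
popleft(): [5, 54]
popright(): [5]
pushleft(41): [41, 5]
popleft(): [5]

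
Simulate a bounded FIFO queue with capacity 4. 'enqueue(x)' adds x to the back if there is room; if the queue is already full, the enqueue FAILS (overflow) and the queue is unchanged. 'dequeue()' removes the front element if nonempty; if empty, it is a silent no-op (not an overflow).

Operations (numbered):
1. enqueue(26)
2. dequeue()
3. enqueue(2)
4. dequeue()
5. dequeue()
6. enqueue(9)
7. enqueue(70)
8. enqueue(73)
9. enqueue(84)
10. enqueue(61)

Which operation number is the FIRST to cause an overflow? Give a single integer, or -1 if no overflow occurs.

Answer: 10

Derivation:
1. enqueue(26): size=1
2. dequeue(): size=0
3. enqueue(2): size=1
4. dequeue(): size=0
5. dequeue(): empty, no-op, size=0
6. enqueue(9): size=1
7. enqueue(70): size=2
8. enqueue(73): size=3
9. enqueue(84): size=4
10. enqueue(61): size=4=cap → OVERFLOW (fail)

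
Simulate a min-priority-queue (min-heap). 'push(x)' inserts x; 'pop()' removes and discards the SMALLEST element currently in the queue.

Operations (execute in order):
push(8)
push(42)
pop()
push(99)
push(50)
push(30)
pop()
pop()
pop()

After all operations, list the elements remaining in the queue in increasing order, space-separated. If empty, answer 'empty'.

push(8): heap contents = [8]
push(42): heap contents = [8, 42]
pop() → 8: heap contents = [42]
push(99): heap contents = [42, 99]
push(50): heap contents = [42, 50, 99]
push(30): heap contents = [30, 42, 50, 99]
pop() → 30: heap contents = [42, 50, 99]
pop() → 42: heap contents = [50, 99]
pop() → 50: heap contents = [99]

Answer: 99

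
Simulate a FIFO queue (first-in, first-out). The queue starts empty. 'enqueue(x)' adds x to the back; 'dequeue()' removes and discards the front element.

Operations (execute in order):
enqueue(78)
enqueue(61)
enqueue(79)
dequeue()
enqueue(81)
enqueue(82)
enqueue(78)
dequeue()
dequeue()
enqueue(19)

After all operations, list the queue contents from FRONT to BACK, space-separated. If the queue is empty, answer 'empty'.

enqueue(78): [78]
enqueue(61): [78, 61]
enqueue(79): [78, 61, 79]
dequeue(): [61, 79]
enqueue(81): [61, 79, 81]
enqueue(82): [61, 79, 81, 82]
enqueue(78): [61, 79, 81, 82, 78]
dequeue(): [79, 81, 82, 78]
dequeue(): [81, 82, 78]
enqueue(19): [81, 82, 78, 19]

Answer: 81 82 78 19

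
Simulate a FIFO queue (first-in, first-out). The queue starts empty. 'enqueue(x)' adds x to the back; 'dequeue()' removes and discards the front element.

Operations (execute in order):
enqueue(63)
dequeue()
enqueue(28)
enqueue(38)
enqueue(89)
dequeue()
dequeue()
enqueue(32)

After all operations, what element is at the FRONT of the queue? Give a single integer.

enqueue(63): queue = [63]
dequeue(): queue = []
enqueue(28): queue = [28]
enqueue(38): queue = [28, 38]
enqueue(89): queue = [28, 38, 89]
dequeue(): queue = [38, 89]
dequeue(): queue = [89]
enqueue(32): queue = [89, 32]

Answer: 89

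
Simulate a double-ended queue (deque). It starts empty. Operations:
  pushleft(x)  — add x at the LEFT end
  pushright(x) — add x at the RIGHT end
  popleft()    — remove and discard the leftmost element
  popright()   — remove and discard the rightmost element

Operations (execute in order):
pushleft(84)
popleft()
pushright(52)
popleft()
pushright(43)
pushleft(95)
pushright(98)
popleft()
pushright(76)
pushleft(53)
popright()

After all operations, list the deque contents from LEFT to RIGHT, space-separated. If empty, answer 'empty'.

pushleft(84): [84]
popleft(): []
pushright(52): [52]
popleft(): []
pushright(43): [43]
pushleft(95): [95, 43]
pushright(98): [95, 43, 98]
popleft(): [43, 98]
pushright(76): [43, 98, 76]
pushleft(53): [53, 43, 98, 76]
popright(): [53, 43, 98]

Answer: 53 43 98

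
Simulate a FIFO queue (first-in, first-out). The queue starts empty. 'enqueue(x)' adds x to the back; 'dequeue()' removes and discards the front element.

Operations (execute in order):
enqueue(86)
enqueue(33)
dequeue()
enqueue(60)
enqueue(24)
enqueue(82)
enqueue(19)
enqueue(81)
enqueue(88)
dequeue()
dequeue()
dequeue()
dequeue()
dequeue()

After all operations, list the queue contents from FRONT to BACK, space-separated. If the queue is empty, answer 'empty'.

Answer: 81 88

Derivation:
enqueue(86): [86]
enqueue(33): [86, 33]
dequeue(): [33]
enqueue(60): [33, 60]
enqueue(24): [33, 60, 24]
enqueue(82): [33, 60, 24, 82]
enqueue(19): [33, 60, 24, 82, 19]
enqueue(81): [33, 60, 24, 82, 19, 81]
enqueue(88): [33, 60, 24, 82, 19, 81, 88]
dequeue(): [60, 24, 82, 19, 81, 88]
dequeue(): [24, 82, 19, 81, 88]
dequeue(): [82, 19, 81, 88]
dequeue(): [19, 81, 88]
dequeue(): [81, 88]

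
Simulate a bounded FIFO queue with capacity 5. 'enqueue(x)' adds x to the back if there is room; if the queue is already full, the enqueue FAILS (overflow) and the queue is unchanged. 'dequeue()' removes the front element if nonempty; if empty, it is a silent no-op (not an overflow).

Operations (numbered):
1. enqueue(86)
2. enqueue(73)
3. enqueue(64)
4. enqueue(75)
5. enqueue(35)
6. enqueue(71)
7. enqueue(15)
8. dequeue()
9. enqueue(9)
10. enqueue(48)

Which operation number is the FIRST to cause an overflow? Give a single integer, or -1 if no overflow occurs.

1. enqueue(86): size=1
2. enqueue(73): size=2
3. enqueue(64): size=3
4. enqueue(75): size=4
5. enqueue(35): size=5
6. enqueue(71): size=5=cap → OVERFLOW (fail)
7. enqueue(15): size=5=cap → OVERFLOW (fail)
8. dequeue(): size=4
9. enqueue(9): size=5
10. enqueue(48): size=5=cap → OVERFLOW (fail)

Answer: 6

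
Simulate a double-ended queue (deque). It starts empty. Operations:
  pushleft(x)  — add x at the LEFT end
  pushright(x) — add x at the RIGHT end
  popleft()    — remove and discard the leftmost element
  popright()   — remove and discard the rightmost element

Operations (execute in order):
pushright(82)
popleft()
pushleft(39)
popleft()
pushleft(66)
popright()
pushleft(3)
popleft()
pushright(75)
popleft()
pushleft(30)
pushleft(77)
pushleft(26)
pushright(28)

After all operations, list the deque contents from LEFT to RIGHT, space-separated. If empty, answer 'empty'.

Answer: 26 77 30 28

Derivation:
pushright(82): [82]
popleft(): []
pushleft(39): [39]
popleft(): []
pushleft(66): [66]
popright(): []
pushleft(3): [3]
popleft(): []
pushright(75): [75]
popleft(): []
pushleft(30): [30]
pushleft(77): [77, 30]
pushleft(26): [26, 77, 30]
pushright(28): [26, 77, 30, 28]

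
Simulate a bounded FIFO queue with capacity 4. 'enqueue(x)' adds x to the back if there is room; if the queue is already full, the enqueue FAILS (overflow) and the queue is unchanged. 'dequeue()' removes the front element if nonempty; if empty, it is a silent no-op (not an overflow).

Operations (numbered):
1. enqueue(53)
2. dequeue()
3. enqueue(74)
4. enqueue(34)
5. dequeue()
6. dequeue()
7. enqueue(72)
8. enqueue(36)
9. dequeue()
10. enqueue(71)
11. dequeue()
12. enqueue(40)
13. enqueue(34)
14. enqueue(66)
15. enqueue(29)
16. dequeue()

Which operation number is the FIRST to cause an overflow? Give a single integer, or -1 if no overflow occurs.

Answer: 15

Derivation:
1. enqueue(53): size=1
2. dequeue(): size=0
3. enqueue(74): size=1
4. enqueue(34): size=2
5. dequeue(): size=1
6. dequeue(): size=0
7. enqueue(72): size=1
8. enqueue(36): size=2
9. dequeue(): size=1
10. enqueue(71): size=2
11. dequeue(): size=1
12. enqueue(40): size=2
13. enqueue(34): size=3
14. enqueue(66): size=4
15. enqueue(29): size=4=cap → OVERFLOW (fail)
16. dequeue(): size=3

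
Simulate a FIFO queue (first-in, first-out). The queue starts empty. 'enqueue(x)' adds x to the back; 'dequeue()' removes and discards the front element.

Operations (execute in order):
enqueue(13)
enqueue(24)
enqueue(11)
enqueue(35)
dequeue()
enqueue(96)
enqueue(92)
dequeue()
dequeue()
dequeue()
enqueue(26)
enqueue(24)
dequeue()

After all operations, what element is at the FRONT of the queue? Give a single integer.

enqueue(13): queue = [13]
enqueue(24): queue = [13, 24]
enqueue(11): queue = [13, 24, 11]
enqueue(35): queue = [13, 24, 11, 35]
dequeue(): queue = [24, 11, 35]
enqueue(96): queue = [24, 11, 35, 96]
enqueue(92): queue = [24, 11, 35, 96, 92]
dequeue(): queue = [11, 35, 96, 92]
dequeue(): queue = [35, 96, 92]
dequeue(): queue = [96, 92]
enqueue(26): queue = [96, 92, 26]
enqueue(24): queue = [96, 92, 26, 24]
dequeue(): queue = [92, 26, 24]

Answer: 92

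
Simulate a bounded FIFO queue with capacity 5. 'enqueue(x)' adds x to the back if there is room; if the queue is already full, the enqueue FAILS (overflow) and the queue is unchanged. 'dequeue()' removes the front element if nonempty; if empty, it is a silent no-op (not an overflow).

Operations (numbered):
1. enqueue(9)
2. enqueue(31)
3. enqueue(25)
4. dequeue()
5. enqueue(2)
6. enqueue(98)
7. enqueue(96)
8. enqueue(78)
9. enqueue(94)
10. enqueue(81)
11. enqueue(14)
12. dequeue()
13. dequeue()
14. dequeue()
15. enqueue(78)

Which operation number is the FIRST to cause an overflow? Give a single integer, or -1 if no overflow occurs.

Answer: 8

Derivation:
1. enqueue(9): size=1
2. enqueue(31): size=2
3. enqueue(25): size=3
4. dequeue(): size=2
5. enqueue(2): size=3
6. enqueue(98): size=4
7. enqueue(96): size=5
8. enqueue(78): size=5=cap → OVERFLOW (fail)
9. enqueue(94): size=5=cap → OVERFLOW (fail)
10. enqueue(81): size=5=cap → OVERFLOW (fail)
11. enqueue(14): size=5=cap → OVERFLOW (fail)
12. dequeue(): size=4
13. dequeue(): size=3
14. dequeue(): size=2
15. enqueue(78): size=3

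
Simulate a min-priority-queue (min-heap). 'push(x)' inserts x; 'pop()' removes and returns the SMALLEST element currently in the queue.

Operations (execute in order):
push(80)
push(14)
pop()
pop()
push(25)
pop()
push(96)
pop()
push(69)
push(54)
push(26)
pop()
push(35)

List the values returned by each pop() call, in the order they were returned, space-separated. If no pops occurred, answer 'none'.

push(80): heap contents = [80]
push(14): heap contents = [14, 80]
pop() → 14: heap contents = [80]
pop() → 80: heap contents = []
push(25): heap contents = [25]
pop() → 25: heap contents = []
push(96): heap contents = [96]
pop() → 96: heap contents = []
push(69): heap contents = [69]
push(54): heap contents = [54, 69]
push(26): heap contents = [26, 54, 69]
pop() → 26: heap contents = [54, 69]
push(35): heap contents = [35, 54, 69]

Answer: 14 80 25 96 26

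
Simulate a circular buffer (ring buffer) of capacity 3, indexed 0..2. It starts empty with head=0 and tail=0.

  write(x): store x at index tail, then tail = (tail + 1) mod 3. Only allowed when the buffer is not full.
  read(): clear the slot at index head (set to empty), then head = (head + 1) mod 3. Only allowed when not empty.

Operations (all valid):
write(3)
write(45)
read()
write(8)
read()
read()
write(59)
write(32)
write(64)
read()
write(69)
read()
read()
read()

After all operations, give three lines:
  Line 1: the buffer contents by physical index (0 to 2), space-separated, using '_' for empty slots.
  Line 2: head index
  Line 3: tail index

Answer: _ _ _
1
1

Derivation:
write(3): buf=[3 _ _], head=0, tail=1, size=1
write(45): buf=[3 45 _], head=0, tail=2, size=2
read(): buf=[_ 45 _], head=1, tail=2, size=1
write(8): buf=[_ 45 8], head=1, tail=0, size=2
read(): buf=[_ _ 8], head=2, tail=0, size=1
read(): buf=[_ _ _], head=0, tail=0, size=0
write(59): buf=[59 _ _], head=0, tail=1, size=1
write(32): buf=[59 32 _], head=0, tail=2, size=2
write(64): buf=[59 32 64], head=0, tail=0, size=3
read(): buf=[_ 32 64], head=1, tail=0, size=2
write(69): buf=[69 32 64], head=1, tail=1, size=3
read(): buf=[69 _ 64], head=2, tail=1, size=2
read(): buf=[69 _ _], head=0, tail=1, size=1
read(): buf=[_ _ _], head=1, tail=1, size=0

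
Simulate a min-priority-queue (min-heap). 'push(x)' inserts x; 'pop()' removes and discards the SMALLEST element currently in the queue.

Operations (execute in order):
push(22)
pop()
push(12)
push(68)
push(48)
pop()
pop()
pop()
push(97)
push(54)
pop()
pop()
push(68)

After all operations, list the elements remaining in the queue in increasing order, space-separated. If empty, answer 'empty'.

Answer: 68

Derivation:
push(22): heap contents = [22]
pop() → 22: heap contents = []
push(12): heap contents = [12]
push(68): heap contents = [12, 68]
push(48): heap contents = [12, 48, 68]
pop() → 12: heap contents = [48, 68]
pop() → 48: heap contents = [68]
pop() → 68: heap contents = []
push(97): heap contents = [97]
push(54): heap contents = [54, 97]
pop() → 54: heap contents = [97]
pop() → 97: heap contents = []
push(68): heap contents = [68]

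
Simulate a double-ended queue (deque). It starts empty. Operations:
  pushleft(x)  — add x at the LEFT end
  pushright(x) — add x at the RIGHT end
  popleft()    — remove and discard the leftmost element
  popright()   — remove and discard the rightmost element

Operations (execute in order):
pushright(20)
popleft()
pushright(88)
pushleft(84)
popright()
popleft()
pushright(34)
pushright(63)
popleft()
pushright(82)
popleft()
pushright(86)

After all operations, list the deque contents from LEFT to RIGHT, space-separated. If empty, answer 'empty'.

Answer: 82 86

Derivation:
pushright(20): [20]
popleft(): []
pushright(88): [88]
pushleft(84): [84, 88]
popright(): [84]
popleft(): []
pushright(34): [34]
pushright(63): [34, 63]
popleft(): [63]
pushright(82): [63, 82]
popleft(): [82]
pushright(86): [82, 86]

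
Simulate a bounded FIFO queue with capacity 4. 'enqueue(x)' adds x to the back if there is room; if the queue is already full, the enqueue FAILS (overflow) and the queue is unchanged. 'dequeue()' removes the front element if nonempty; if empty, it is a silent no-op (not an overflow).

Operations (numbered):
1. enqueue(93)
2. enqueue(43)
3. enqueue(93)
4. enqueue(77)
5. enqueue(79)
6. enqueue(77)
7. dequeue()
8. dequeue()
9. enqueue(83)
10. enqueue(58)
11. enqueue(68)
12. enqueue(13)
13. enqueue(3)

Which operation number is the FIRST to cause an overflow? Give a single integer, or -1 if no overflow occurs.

Answer: 5

Derivation:
1. enqueue(93): size=1
2. enqueue(43): size=2
3. enqueue(93): size=3
4. enqueue(77): size=4
5. enqueue(79): size=4=cap → OVERFLOW (fail)
6. enqueue(77): size=4=cap → OVERFLOW (fail)
7. dequeue(): size=3
8. dequeue(): size=2
9. enqueue(83): size=3
10. enqueue(58): size=4
11. enqueue(68): size=4=cap → OVERFLOW (fail)
12. enqueue(13): size=4=cap → OVERFLOW (fail)
13. enqueue(3): size=4=cap → OVERFLOW (fail)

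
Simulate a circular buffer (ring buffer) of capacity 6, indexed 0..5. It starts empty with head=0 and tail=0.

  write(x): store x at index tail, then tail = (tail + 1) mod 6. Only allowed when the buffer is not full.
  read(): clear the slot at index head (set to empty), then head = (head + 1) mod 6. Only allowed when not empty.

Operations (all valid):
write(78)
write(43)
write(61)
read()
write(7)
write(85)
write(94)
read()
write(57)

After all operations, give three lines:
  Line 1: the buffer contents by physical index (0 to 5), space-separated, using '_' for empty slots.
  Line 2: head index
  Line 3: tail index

Answer: 57 _ 61 7 85 94
2
1

Derivation:
write(78): buf=[78 _ _ _ _ _], head=0, tail=1, size=1
write(43): buf=[78 43 _ _ _ _], head=0, tail=2, size=2
write(61): buf=[78 43 61 _ _ _], head=0, tail=3, size=3
read(): buf=[_ 43 61 _ _ _], head=1, tail=3, size=2
write(7): buf=[_ 43 61 7 _ _], head=1, tail=4, size=3
write(85): buf=[_ 43 61 7 85 _], head=1, tail=5, size=4
write(94): buf=[_ 43 61 7 85 94], head=1, tail=0, size=5
read(): buf=[_ _ 61 7 85 94], head=2, tail=0, size=4
write(57): buf=[57 _ 61 7 85 94], head=2, tail=1, size=5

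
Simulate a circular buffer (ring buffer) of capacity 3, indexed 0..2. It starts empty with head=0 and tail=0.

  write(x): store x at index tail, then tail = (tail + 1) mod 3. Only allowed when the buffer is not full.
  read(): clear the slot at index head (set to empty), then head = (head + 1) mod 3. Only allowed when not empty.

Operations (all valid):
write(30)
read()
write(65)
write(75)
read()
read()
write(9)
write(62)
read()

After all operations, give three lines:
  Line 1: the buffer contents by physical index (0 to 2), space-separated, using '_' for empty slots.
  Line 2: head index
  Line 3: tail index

write(30): buf=[30 _ _], head=0, tail=1, size=1
read(): buf=[_ _ _], head=1, tail=1, size=0
write(65): buf=[_ 65 _], head=1, tail=2, size=1
write(75): buf=[_ 65 75], head=1, tail=0, size=2
read(): buf=[_ _ 75], head=2, tail=0, size=1
read(): buf=[_ _ _], head=0, tail=0, size=0
write(9): buf=[9 _ _], head=0, tail=1, size=1
write(62): buf=[9 62 _], head=0, tail=2, size=2
read(): buf=[_ 62 _], head=1, tail=2, size=1

Answer: _ 62 _
1
2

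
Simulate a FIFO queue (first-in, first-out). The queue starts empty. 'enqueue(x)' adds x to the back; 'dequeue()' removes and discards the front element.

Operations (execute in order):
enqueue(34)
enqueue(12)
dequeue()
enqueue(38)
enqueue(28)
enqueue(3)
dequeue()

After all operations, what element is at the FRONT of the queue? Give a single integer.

enqueue(34): queue = [34]
enqueue(12): queue = [34, 12]
dequeue(): queue = [12]
enqueue(38): queue = [12, 38]
enqueue(28): queue = [12, 38, 28]
enqueue(3): queue = [12, 38, 28, 3]
dequeue(): queue = [38, 28, 3]

Answer: 38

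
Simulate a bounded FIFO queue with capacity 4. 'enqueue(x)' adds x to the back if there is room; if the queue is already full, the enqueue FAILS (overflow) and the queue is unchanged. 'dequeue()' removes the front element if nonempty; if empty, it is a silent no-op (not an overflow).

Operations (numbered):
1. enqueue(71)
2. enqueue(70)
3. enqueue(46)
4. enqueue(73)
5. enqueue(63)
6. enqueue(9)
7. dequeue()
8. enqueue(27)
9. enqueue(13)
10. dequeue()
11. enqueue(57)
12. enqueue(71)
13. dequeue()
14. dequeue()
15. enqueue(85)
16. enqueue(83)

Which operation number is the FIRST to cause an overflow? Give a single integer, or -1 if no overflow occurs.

Answer: 5

Derivation:
1. enqueue(71): size=1
2. enqueue(70): size=2
3. enqueue(46): size=3
4. enqueue(73): size=4
5. enqueue(63): size=4=cap → OVERFLOW (fail)
6. enqueue(9): size=4=cap → OVERFLOW (fail)
7. dequeue(): size=3
8. enqueue(27): size=4
9. enqueue(13): size=4=cap → OVERFLOW (fail)
10. dequeue(): size=3
11. enqueue(57): size=4
12. enqueue(71): size=4=cap → OVERFLOW (fail)
13. dequeue(): size=3
14. dequeue(): size=2
15. enqueue(85): size=3
16. enqueue(83): size=4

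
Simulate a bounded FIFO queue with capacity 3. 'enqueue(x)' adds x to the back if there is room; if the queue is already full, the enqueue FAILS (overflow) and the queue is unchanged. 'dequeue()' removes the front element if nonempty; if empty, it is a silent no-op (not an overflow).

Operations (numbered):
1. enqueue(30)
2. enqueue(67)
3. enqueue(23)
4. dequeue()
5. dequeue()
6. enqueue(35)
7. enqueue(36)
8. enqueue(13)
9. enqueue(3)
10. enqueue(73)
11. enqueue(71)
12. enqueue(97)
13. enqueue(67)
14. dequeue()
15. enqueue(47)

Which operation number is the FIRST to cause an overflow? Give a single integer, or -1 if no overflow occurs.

Answer: 8

Derivation:
1. enqueue(30): size=1
2. enqueue(67): size=2
3. enqueue(23): size=3
4. dequeue(): size=2
5. dequeue(): size=1
6. enqueue(35): size=2
7. enqueue(36): size=3
8. enqueue(13): size=3=cap → OVERFLOW (fail)
9. enqueue(3): size=3=cap → OVERFLOW (fail)
10. enqueue(73): size=3=cap → OVERFLOW (fail)
11. enqueue(71): size=3=cap → OVERFLOW (fail)
12. enqueue(97): size=3=cap → OVERFLOW (fail)
13. enqueue(67): size=3=cap → OVERFLOW (fail)
14. dequeue(): size=2
15. enqueue(47): size=3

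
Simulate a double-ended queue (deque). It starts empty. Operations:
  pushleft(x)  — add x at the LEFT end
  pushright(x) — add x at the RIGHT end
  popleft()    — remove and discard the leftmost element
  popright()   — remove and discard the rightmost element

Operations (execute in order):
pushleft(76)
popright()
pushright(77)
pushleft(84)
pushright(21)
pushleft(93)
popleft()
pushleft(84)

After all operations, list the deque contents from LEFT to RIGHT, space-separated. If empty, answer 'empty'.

Answer: 84 84 77 21

Derivation:
pushleft(76): [76]
popright(): []
pushright(77): [77]
pushleft(84): [84, 77]
pushright(21): [84, 77, 21]
pushleft(93): [93, 84, 77, 21]
popleft(): [84, 77, 21]
pushleft(84): [84, 84, 77, 21]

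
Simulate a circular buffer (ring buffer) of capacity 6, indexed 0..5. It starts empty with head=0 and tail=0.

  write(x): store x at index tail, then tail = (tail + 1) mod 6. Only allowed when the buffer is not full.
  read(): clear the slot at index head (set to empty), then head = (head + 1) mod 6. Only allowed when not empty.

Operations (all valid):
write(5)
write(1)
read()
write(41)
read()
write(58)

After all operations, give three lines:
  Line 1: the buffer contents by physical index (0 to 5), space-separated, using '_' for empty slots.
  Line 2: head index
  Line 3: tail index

write(5): buf=[5 _ _ _ _ _], head=0, tail=1, size=1
write(1): buf=[5 1 _ _ _ _], head=0, tail=2, size=2
read(): buf=[_ 1 _ _ _ _], head=1, tail=2, size=1
write(41): buf=[_ 1 41 _ _ _], head=1, tail=3, size=2
read(): buf=[_ _ 41 _ _ _], head=2, tail=3, size=1
write(58): buf=[_ _ 41 58 _ _], head=2, tail=4, size=2

Answer: _ _ 41 58 _ _
2
4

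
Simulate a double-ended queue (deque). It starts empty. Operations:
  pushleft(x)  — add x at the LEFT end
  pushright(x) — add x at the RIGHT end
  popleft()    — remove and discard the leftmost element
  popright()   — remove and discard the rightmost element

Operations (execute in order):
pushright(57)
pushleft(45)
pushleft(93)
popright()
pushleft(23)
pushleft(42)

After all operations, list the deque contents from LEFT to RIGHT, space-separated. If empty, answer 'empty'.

pushright(57): [57]
pushleft(45): [45, 57]
pushleft(93): [93, 45, 57]
popright(): [93, 45]
pushleft(23): [23, 93, 45]
pushleft(42): [42, 23, 93, 45]

Answer: 42 23 93 45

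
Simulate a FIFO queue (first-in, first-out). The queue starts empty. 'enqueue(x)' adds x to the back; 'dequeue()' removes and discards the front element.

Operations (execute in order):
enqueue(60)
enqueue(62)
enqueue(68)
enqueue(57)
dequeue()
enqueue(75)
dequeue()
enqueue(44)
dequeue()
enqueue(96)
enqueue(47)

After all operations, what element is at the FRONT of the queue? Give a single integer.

Answer: 57

Derivation:
enqueue(60): queue = [60]
enqueue(62): queue = [60, 62]
enqueue(68): queue = [60, 62, 68]
enqueue(57): queue = [60, 62, 68, 57]
dequeue(): queue = [62, 68, 57]
enqueue(75): queue = [62, 68, 57, 75]
dequeue(): queue = [68, 57, 75]
enqueue(44): queue = [68, 57, 75, 44]
dequeue(): queue = [57, 75, 44]
enqueue(96): queue = [57, 75, 44, 96]
enqueue(47): queue = [57, 75, 44, 96, 47]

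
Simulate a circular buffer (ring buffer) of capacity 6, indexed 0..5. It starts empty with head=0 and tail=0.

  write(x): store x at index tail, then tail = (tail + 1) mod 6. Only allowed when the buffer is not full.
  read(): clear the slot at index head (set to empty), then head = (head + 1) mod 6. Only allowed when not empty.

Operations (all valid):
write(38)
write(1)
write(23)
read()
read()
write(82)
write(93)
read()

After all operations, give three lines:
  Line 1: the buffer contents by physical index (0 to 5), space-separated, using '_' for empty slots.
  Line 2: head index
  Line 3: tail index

Answer: _ _ _ 82 93 _
3
5

Derivation:
write(38): buf=[38 _ _ _ _ _], head=0, tail=1, size=1
write(1): buf=[38 1 _ _ _ _], head=0, tail=2, size=2
write(23): buf=[38 1 23 _ _ _], head=0, tail=3, size=3
read(): buf=[_ 1 23 _ _ _], head=1, tail=3, size=2
read(): buf=[_ _ 23 _ _ _], head=2, tail=3, size=1
write(82): buf=[_ _ 23 82 _ _], head=2, tail=4, size=2
write(93): buf=[_ _ 23 82 93 _], head=2, tail=5, size=3
read(): buf=[_ _ _ 82 93 _], head=3, tail=5, size=2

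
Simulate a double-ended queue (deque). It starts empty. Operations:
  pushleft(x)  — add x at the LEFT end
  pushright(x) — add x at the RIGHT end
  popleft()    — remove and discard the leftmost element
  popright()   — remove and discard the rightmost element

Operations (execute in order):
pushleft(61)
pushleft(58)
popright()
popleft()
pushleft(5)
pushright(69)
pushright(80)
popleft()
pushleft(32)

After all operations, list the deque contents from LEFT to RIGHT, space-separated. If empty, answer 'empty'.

pushleft(61): [61]
pushleft(58): [58, 61]
popright(): [58]
popleft(): []
pushleft(5): [5]
pushright(69): [5, 69]
pushright(80): [5, 69, 80]
popleft(): [69, 80]
pushleft(32): [32, 69, 80]

Answer: 32 69 80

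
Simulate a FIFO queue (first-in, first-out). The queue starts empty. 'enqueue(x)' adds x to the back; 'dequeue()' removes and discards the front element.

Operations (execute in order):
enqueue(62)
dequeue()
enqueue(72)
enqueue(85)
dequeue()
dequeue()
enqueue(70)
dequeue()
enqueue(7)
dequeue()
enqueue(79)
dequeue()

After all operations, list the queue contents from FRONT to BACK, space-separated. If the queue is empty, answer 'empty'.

enqueue(62): [62]
dequeue(): []
enqueue(72): [72]
enqueue(85): [72, 85]
dequeue(): [85]
dequeue(): []
enqueue(70): [70]
dequeue(): []
enqueue(7): [7]
dequeue(): []
enqueue(79): [79]
dequeue(): []

Answer: empty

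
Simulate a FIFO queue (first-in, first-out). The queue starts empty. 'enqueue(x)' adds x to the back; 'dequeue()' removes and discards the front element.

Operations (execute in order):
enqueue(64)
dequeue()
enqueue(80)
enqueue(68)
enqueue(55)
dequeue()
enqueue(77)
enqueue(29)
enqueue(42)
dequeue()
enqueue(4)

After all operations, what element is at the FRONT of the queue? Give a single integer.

Answer: 55

Derivation:
enqueue(64): queue = [64]
dequeue(): queue = []
enqueue(80): queue = [80]
enqueue(68): queue = [80, 68]
enqueue(55): queue = [80, 68, 55]
dequeue(): queue = [68, 55]
enqueue(77): queue = [68, 55, 77]
enqueue(29): queue = [68, 55, 77, 29]
enqueue(42): queue = [68, 55, 77, 29, 42]
dequeue(): queue = [55, 77, 29, 42]
enqueue(4): queue = [55, 77, 29, 42, 4]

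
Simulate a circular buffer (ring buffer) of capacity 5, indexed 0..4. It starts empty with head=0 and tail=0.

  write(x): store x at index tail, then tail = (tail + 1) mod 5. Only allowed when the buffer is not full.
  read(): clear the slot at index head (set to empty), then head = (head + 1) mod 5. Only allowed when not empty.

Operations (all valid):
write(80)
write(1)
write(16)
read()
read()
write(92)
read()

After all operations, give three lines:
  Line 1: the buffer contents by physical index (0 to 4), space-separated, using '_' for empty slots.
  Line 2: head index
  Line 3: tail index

write(80): buf=[80 _ _ _ _], head=0, tail=1, size=1
write(1): buf=[80 1 _ _ _], head=0, tail=2, size=2
write(16): buf=[80 1 16 _ _], head=0, tail=3, size=3
read(): buf=[_ 1 16 _ _], head=1, tail=3, size=2
read(): buf=[_ _ 16 _ _], head=2, tail=3, size=1
write(92): buf=[_ _ 16 92 _], head=2, tail=4, size=2
read(): buf=[_ _ _ 92 _], head=3, tail=4, size=1

Answer: _ _ _ 92 _
3
4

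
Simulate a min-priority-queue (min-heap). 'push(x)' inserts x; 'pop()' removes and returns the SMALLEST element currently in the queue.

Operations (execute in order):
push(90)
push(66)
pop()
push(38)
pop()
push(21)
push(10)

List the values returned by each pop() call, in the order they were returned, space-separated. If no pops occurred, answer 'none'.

Answer: 66 38

Derivation:
push(90): heap contents = [90]
push(66): heap contents = [66, 90]
pop() → 66: heap contents = [90]
push(38): heap contents = [38, 90]
pop() → 38: heap contents = [90]
push(21): heap contents = [21, 90]
push(10): heap contents = [10, 21, 90]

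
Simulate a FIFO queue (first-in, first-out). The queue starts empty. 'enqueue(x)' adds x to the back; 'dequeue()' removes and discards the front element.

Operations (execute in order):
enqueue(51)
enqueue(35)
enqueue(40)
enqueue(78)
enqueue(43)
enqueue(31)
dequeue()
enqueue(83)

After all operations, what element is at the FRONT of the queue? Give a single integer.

Answer: 35

Derivation:
enqueue(51): queue = [51]
enqueue(35): queue = [51, 35]
enqueue(40): queue = [51, 35, 40]
enqueue(78): queue = [51, 35, 40, 78]
enqueue(43): queue = [51, 35, 40, 78, 43]
enqueue(31): queue = [51, 35, 40, 78, 43, 31]
dequeue(): queue = [35, 40, 78, 43, 31]
enqueue(83): queue = [35, 40, 78, 43, 31, 83]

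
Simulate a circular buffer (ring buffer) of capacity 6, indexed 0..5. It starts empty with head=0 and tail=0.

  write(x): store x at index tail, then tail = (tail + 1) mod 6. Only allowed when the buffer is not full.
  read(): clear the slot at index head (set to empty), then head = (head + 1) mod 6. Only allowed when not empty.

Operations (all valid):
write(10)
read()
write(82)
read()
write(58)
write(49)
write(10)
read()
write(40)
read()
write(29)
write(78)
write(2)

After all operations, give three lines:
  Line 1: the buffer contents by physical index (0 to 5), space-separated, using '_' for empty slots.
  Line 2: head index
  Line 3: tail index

Answer: 29 78 2 _ 10 40
4
3

Derivation:
write(10): buf=[10 _ _ _ _ _], head=0, tail=1, size=1
read(): buf=[_ _ _ _ _ _], head=1, tail=1, size=0
write(82): buf=[_ 82 _ _ _ _], head=1, tail=2, size=1
read(): buf=[_ _ _ _ _ _], head=2, tail=2, size=0
write(58): buf=[_ _ 58 _ _ _], head=2, tail=3, size=1
write(49): buf=[_ _ 58 49 _ _], head=2, tail=4, size=2
write(10): buf=[_ _ 58 49 10 _], head=2, tail=5, size=3
read(): buf=[_ _ _ 49 10 _], head=3, tail=5, size=2
write(40): buf=[_ _ _ 49 10 40], head=3, tail=0, size=3
read(): buf=[_ _ _ _ 10 40], head=4, tail=0, size=2
write(29): buf=[29 _ _ _ 10 40], head=4, tail=1, size=3
write(78): buf=[29 78 _ _ 10 40], head=4, tail=2, size=4
write(2): buf=[29 78 2 _ 10 40], head=4, tail=3, size=5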